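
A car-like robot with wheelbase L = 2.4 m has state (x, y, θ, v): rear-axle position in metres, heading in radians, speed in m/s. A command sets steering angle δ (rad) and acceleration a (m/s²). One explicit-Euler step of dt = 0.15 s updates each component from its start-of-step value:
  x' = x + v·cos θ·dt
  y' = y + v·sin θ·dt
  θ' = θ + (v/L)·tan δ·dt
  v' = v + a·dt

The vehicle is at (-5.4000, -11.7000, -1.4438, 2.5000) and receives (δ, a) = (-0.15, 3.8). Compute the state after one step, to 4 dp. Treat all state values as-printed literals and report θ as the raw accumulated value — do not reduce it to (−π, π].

x' = -5.4000 + 2.5000·cos(-1.4438)·0.15 = -5.3525
y' = -11.7000 + 2.5000·sin(-1.4438)·0.15 = -12.0720
θ' = -1.4438 + (2.5000/2.4)·tan(-0.15)·0.15 = -1.4674
v' = 2.5000 + 3.8000·0.15 = 3.0700

(-5.3525, -12.0720, -1.4674, 3.0700)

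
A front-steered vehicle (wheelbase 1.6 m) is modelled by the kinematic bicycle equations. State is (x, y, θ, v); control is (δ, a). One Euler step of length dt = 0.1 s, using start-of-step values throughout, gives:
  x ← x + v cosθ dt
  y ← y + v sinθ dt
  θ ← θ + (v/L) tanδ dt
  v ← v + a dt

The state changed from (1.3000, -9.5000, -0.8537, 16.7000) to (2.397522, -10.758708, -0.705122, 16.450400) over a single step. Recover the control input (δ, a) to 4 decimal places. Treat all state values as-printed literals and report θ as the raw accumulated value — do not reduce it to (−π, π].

δ = 0.1414, a = -2.4960

a = (v'−v)/dt = (-0.249600)/0.1 = -2.4960
Δθ = θ'−θ = 0.148578;  (v·dt/L) = 16.7000·0.1/1.6 = 1.043750
tan δ = Δθ·L/(v·dt) = 0.142350  →  δ = 0.1414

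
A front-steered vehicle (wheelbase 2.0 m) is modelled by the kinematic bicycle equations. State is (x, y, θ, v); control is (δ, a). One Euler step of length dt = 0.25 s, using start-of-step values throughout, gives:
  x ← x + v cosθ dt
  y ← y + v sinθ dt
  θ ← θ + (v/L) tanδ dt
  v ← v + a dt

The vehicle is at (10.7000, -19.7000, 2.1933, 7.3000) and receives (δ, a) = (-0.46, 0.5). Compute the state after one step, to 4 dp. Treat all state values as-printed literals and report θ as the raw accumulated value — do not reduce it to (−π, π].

(9.6359, -18.2173, 1.7412, 7.4250)

x' = 10.7000 + 7.3000·cos(2.1933)·0.25 = 9.6359
y' = -19.7000 + 7.3000·sin(2.1933)·0.25 = -18.2173
θ' = 2.1933 + (7.3000/2.0)·tan(-0.46)·0.25 = 1.7412
v' = 7.3000 + 0.5000·0.25 = 7.4250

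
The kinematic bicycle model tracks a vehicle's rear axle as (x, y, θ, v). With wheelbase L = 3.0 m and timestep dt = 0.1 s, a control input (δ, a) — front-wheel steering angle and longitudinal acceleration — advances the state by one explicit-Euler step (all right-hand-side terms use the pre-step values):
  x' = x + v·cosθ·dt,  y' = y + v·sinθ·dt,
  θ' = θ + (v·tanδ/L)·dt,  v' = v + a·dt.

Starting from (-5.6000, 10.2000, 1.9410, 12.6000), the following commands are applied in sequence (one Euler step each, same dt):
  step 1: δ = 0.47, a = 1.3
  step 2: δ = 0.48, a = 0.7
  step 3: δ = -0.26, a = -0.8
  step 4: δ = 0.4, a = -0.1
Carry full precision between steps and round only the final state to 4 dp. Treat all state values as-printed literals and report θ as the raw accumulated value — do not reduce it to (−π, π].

after step 1 (δ=0.47, a=1.3): (-6.055875, 11.374640, 2.154346, 12.730000)
after step 2 (δ=0.48, a=0.7): (-6.757284, 12.436974, 2.375258, 12.800000)
after step 3 (δ=-0.26, a=-0.8): (-7.679470, 13.324652, 2.261756, 12.720000)
after step 4 (δ=0.4, a=-0.1): (-8.490086, 14.304900, 2.441020, 12.710000)

(-8.4901, 14.3049, 2.4410, 12.7100)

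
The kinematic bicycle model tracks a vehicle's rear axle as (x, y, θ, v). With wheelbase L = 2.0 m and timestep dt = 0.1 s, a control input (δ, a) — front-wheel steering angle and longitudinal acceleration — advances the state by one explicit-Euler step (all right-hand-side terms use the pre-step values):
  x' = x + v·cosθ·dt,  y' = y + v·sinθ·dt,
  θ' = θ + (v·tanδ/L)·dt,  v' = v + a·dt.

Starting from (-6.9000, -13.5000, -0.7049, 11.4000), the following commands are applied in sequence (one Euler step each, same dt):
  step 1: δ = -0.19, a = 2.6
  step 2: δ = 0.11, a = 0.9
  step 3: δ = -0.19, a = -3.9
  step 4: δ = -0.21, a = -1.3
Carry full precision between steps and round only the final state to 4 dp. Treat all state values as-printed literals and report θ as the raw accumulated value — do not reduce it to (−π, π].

after step 1 (δ=-0.19, a=2.6): (-6.031689, -14.238672, -0.814522, 11.660000)
after step 2 (δ=0.11, a=0.9): (-5.231561, -15.086818, -0.750132, 11.750000)
after step 3 (δ=-0.19, a=-3.9): (-4.371933, -15.887857, -0.863120, 11.360000)
after step 4 (δ=-0.21, a=-1.3): (-3.633454, -16.751075, -0.984185, 11.230000)

(-3.6335, -16.7511, -0.9842, 11.2300)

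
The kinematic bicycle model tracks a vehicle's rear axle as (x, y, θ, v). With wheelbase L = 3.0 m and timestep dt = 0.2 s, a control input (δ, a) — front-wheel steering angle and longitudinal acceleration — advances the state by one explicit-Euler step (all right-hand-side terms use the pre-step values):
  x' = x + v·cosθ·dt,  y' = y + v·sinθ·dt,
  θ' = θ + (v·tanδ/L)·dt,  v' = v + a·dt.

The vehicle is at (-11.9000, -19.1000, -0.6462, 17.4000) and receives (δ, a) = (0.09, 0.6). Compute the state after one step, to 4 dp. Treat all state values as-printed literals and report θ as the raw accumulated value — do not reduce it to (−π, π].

(-9.1216, -21.1955, -0.5415, 17.5200)

x' = -11.9000 + 17.4000·cos(-0.6462)·0.2 = -9.1216
y' = -19.1000 + 17.4000·sin(-0.6462)·0.2 = -21.1955
θ' = -0.6462 + (17.4000/3.0)·tan(0.09)·0.2 = -0.5415
v' = 17.4000 + 0.6000·0.2 = 17.5200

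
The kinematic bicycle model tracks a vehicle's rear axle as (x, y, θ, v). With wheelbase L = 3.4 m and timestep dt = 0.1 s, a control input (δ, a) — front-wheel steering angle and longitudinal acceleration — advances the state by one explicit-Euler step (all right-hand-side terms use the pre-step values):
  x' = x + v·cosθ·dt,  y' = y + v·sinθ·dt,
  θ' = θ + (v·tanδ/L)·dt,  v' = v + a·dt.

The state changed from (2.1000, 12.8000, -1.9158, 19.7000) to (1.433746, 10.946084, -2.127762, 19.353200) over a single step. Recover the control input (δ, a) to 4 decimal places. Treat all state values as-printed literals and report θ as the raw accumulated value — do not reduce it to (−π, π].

a = (v'−v)/dt = (-0.346800)/0.1 = -3.4680
Δθ = θ'−θ = -0.211962;  (v·dt/L) = 19.7000·0.1/3.4 = 0.579412
tan δ = Δθ·L/(v·dt) = -0.365823  →  δ = -0.3507

δ = -0.3507, a = -3.4680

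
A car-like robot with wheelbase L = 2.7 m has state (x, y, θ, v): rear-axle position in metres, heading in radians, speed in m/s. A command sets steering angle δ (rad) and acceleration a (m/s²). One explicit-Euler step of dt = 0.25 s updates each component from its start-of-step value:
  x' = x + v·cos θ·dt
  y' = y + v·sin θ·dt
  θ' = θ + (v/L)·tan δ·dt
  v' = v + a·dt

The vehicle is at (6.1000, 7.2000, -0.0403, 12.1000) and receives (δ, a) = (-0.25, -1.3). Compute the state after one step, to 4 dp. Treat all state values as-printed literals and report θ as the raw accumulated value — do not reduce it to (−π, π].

x' = 6.1000 + 12.1000·cos(-0.0403)·0.25 = 9.1225
y' = 7.2000 + 12.1000·sin(-0.0403)·0.25 = 7.0781
θ' = -0.0403 + (12.1000/2.7)·tan(-0.25)·0.25 = -0.3264
v' = 12.1000 − 1.3000·0.25 = 11.7750

(9.1225, 7.0781, -0.3264, 11.7750)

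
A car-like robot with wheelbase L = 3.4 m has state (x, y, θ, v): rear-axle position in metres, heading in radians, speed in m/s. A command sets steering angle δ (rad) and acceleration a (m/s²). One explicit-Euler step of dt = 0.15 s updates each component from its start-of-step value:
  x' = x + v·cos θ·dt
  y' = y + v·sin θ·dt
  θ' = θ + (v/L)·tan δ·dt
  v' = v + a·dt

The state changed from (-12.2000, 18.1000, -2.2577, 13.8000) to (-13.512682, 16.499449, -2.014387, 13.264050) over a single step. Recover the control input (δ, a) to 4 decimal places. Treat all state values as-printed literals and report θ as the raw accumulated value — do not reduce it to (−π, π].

a = (v'−v)/dt = (-0.535950)/0.15 = -3.5730
Δθ = θ'−θ = 0.243313;  (v·dt/L) = 13.8000·0.15/3.4 = 0.608824
tan δ = Δθ·L/(v·dt) = 0.399645  →  δ = 0.3802

δ = 0.3802, a = -3.5730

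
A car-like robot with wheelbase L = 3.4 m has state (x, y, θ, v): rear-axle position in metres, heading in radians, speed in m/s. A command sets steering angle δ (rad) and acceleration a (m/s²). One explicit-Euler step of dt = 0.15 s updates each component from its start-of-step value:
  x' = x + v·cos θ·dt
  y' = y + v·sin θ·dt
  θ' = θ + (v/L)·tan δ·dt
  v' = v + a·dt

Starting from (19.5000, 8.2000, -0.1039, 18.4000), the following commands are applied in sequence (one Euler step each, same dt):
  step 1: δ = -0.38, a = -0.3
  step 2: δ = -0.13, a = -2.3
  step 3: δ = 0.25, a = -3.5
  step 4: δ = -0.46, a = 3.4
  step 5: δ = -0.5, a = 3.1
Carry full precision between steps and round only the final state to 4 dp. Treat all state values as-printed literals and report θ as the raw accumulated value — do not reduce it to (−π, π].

(31.5967, 2.7768, -1.1470, 18.4600)

after step 1 (δ=-0.38, a=-0.3): (22.245116, 7.913752, -0.428129, 18.355000)
after step 2 (δ=-0.13, a=-2.3): (24.749869, 6.770686, -0.533998, 18.010000)
after step 3 (δ=0.25, a=-3.5): (27.075264, 5.395681, -0.331113, 17.485000)
after step 4 (δ=-0.46, a=3.4): (29.555549, 4.543035, -0.713301, 17.995000)
after step 5 (δ=-0.5, a=3.1): (31.596738, 2.776825, -1.147009, 18.460000)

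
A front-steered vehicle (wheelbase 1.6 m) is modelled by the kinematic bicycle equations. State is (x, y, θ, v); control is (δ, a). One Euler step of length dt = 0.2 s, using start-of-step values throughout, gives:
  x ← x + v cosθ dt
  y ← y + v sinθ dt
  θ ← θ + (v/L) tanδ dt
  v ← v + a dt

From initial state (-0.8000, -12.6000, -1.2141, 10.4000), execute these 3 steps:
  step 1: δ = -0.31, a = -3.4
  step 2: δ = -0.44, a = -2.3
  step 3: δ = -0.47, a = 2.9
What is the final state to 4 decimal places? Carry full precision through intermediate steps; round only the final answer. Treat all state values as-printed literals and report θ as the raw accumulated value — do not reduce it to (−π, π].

(-1.2834, -17.9842, -2.7905, 9.8400)

after step 1 (δ=-0.31, a=-3.4): (-0.073705, -14.549075, -1.630526, 9.720000)
after step 2 (δ=-0.44, a=-2.3): (-0.189750, -16.489609, -2.202524, 9.260000)
after step 3 (δ=-0.47, a=2.9): (-1.283430, -17.984188, -2.790495, 9.840000)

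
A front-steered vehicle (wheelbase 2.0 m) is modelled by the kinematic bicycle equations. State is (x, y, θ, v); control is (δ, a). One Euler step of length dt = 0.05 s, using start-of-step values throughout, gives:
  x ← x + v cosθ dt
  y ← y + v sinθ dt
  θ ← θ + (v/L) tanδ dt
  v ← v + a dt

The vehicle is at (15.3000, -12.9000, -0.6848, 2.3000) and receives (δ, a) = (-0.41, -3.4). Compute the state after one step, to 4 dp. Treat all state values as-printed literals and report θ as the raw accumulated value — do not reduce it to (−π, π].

x' = 15.3000 + 2.3000·cos(-0.6848)·0.05 = 15.3891
y' = -12.9000 + 2.3000·sin(-0.6848)·0.05 = -12.9727
θ' = -0.6848 + (2.3000/2.0)·tan(-0.41)·0.05 = -0.7098
v' = 2.3000 − 3.4000·0.05 = 2.1300

(15.3891, -12.9727, -0.7098, 2.1300)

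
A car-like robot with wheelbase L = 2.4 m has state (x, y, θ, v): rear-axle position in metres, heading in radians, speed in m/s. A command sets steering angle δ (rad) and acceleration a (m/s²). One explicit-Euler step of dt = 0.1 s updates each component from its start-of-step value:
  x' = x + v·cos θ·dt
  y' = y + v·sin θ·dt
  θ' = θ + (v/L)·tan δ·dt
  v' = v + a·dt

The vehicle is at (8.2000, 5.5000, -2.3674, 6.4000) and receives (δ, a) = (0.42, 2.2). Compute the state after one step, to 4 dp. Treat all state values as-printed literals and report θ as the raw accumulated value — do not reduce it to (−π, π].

(7.7424, 5.0526, -2.2483, 6.6200)

x' = 8.2000 + 6.4000·cos(-2.3674)·0.1 = 7.7424
y' = 5.5000 + 6.4000·sin(-2.3674)·0.1 = 5.0526
θ' = -2.3674 + (6.4000/2.4)·tan(0.42)·0.1 = -2.2483
v' = 6.4000 + 2.2000·0.1 = 6.6200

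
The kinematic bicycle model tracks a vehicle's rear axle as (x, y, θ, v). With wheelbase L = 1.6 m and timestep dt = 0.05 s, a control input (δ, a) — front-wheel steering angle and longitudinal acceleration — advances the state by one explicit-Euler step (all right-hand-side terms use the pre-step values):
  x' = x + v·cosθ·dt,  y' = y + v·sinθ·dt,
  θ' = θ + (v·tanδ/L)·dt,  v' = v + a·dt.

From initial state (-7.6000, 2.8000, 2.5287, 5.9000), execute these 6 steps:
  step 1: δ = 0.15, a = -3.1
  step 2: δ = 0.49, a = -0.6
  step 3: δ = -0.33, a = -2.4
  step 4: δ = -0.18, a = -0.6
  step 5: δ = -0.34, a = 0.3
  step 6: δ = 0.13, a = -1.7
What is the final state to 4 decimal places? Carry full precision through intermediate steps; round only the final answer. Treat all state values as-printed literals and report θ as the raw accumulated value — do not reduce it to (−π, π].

(-9.0270, 3.7294, 2.5206, 5.4950)

after step 1 (δ=0.15, a=-3.1): (-7.841306, 2.969695, 2.556566, 5.745000)
after step 2 (δ=0.49, a=-0.6): (-8.080786, 3.128320, 2.652325, 5.715000)
after step 3 (δ=-0.33, a=-2.4): (-8.333011, 3.262617, 2.591153, 5.595000)
after step 4 (δ=-0.18, a=-0.6): (-8.571440, 3.408944, 2.559336, 5.565000)
after step 5 (δ=-0.34, a=0.3): (-8.803841, 3.561956, 2.497819, 5.580000)
after step 6 (δ=0.13, a=-1.7): (-9.026996, 3.729417, 2.520617, 5.495000)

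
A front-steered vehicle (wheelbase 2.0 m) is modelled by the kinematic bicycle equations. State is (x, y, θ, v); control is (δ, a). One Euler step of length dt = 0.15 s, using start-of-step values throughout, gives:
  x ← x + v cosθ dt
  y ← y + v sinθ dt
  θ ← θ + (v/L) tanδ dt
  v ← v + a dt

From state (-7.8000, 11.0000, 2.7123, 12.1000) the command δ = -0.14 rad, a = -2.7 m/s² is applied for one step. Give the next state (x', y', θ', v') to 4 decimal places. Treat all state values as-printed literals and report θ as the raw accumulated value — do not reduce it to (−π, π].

x' = -7.8000 + 12.1000·cos(2.7123)·0.15 = -9.4503
y' = 11.0000 + 12.1000·sin(2.7123)·0.15 = 11.7555
θ' = 2.7123 + (12.1000/2.0)·tan(-0.14)·0.15 = 2.5844
v' = 12.1000 − 2.7000·0.15 = 11.6950

(-9.4503, 11.7555, 2.5844, 11.6950)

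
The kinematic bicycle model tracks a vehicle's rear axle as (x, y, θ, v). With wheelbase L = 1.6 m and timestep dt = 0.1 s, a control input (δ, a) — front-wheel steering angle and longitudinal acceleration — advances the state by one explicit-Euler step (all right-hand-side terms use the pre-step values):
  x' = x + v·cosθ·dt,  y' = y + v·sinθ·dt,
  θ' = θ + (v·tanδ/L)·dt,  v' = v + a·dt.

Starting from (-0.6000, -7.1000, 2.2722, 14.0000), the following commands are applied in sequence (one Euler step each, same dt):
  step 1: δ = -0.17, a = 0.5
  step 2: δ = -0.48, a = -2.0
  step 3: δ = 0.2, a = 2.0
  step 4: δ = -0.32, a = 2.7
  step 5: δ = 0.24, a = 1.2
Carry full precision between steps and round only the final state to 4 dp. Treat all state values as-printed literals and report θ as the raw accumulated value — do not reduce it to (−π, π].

(-2.7126, -0.6687, 1.7683, 14.4400)

after step 1 (δ=-0.17, a=0.5): (-1.503407, -6.030488, 2.122000, 14.050000)
after step 2 (δ=-0.48, a=-2.0): (-2.239224, -4.833576, 1.664839, 13.850000)
after step 3 (δ=0.2, a=2.0): (-2.369281, -3.454696, 1.840310, 14.050000)
after step 4 (δ=-0.32, a=2.7): (-2.743380, -2.100416, 1.549308, 14.320000)
after step 5 (δ=0.24, a=1.2): (-2.712612, -0.668746, 1.768330, 14.440000)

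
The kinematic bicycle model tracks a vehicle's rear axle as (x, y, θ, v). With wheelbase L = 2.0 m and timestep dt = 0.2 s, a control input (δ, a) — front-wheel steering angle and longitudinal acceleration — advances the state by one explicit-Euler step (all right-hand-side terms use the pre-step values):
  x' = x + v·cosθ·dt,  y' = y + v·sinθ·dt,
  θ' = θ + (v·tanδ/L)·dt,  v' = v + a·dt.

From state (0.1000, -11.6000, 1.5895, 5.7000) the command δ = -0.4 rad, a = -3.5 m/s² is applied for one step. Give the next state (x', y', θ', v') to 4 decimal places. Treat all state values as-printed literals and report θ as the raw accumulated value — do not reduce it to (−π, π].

x' = 0.1000 + 5.7000·cos(1.5895)·0.2 = 0.0787
y' = -11.6000 + 5.7000·sin(1.5895)·0.2 = -10.4602
θ' = 1.5895 + (5.7000/2.0)·tan(-0.4)·0.2 = 1.3485
v' = 5.7000 − 3.5000·0.2 = 5.0000

(0.0787, -10.4602, 1.3485, 5.0000)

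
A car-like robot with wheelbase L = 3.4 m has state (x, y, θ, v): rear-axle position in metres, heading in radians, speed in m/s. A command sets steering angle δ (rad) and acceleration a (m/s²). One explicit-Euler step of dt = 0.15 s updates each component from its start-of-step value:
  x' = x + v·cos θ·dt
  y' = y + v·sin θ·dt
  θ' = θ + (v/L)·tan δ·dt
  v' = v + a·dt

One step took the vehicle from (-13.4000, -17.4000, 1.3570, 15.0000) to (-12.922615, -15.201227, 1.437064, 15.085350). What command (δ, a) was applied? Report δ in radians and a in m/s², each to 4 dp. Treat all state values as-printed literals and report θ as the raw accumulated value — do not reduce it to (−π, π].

a = (v'−v)/dt = (0.085350)/0.15 = 0.5690
Δθ = θ'−θ = 0.080064;  (v·dt/L) = 15.0000·0.15/3.4 = 0.661765
tan δ = Δθ·L/(v·dt) = 0.120986  →  δ = 0.1204

δ = 0.1204, a = 0.5690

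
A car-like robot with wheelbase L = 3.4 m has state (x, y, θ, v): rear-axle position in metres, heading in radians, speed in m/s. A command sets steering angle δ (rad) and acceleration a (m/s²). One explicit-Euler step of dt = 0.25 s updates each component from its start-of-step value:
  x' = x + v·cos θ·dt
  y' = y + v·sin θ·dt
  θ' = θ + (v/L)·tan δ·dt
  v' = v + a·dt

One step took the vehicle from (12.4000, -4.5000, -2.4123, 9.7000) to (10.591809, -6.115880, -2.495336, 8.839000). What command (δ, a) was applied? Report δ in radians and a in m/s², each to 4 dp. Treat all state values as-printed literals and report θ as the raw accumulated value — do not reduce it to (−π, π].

δ = -0.1159, a = -3.4440

a = (v'−v)/dt = (-0.861000)/0.25 = -3.4440
Δθ = θ'−θ = -0.083036;  (v·dt/L) = 9.7000·0.25/3.4 = 0.713235
tan δ = Δθ·L/(v·dt) = -0.116422  →  δ = -0.1159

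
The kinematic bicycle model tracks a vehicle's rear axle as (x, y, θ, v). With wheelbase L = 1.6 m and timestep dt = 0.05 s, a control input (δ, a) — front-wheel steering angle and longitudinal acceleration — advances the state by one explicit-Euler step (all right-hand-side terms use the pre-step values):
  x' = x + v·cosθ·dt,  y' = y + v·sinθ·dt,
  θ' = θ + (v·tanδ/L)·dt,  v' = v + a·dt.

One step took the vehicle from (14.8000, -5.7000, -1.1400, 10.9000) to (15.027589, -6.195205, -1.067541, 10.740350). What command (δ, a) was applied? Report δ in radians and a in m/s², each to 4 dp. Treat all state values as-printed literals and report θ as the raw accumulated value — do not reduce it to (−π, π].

a = (v'−v)/dt = (-0.159650)/0.05 = -3.1930
Δθ = θ'−θ = 0.072459;  (v·dt/L) = 10.9000·0.05/1.6 = 0.340625
tan δ = Δθ·L/(v·dt) = 0.212724  →  δ = 0.2096

δ = 0.2096, a = -3.1930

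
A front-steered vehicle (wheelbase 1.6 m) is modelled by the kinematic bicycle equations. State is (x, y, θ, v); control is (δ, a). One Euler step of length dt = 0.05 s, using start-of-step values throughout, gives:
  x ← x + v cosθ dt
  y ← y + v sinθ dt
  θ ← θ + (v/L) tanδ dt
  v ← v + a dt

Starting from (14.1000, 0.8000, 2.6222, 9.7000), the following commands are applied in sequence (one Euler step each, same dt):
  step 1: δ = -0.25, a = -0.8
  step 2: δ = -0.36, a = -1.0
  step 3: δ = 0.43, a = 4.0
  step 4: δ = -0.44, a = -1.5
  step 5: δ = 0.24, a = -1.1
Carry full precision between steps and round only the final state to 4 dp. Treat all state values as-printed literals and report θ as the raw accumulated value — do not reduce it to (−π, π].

(12.1361, 2.2112, 2.4990, 9.6800)

after step 1 (δ=-0.25, a=-0.8): (13.678961, 1.040731, 2.544799, 9.660000)
after step 2 (δ=-0.36, a=-1.0): (13.279452, 1.312174, 2.431173, 9.610000)
after step 3 (δ=0.43, a=4.0): (12.915190, 1.625533, 2.568902, 9.810000)
after step 4 (δ=-0.44, a=-1.5): (12.502952, 1.891332, 2.424579, 9.735000)
after step 5 (δ=0.24, a=-1.1): (12.136053, 2.211194, 2.499026, 9.680000)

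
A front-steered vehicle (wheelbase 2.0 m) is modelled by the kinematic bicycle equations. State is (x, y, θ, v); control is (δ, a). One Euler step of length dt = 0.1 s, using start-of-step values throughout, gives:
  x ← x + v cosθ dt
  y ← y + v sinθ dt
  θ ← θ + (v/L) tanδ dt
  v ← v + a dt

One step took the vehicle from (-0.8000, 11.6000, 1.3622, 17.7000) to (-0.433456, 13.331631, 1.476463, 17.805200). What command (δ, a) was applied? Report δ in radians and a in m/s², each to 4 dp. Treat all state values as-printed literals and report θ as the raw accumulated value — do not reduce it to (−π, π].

a = (v'−v)/dt = (0.105200)/0.1 = 1.0520
Δθ = θ'−θ = 0.114263;  (v·dt/L) = 17.7000·0.1/2.0 = 0.885000
tan δ = Δθ·L/(v·dt) = 0.129111  →  δ = 0.1284

δ = 0.1284, a = 1.0520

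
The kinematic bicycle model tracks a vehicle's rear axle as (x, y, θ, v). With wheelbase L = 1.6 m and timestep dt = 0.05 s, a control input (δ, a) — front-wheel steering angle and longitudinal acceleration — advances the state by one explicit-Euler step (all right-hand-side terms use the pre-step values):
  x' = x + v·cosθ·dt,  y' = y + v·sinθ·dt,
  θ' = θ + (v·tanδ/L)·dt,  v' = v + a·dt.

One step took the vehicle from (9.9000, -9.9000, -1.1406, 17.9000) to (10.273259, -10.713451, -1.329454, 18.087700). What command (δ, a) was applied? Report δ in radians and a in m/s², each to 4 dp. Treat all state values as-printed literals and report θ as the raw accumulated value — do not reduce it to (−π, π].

a = (v'−v)/dt = (0.187700)/0.05 = 3.7540
Δθ = θ'−θ = -0.188854;  (v·dt/L) = 17.9000·0.05/1.6 = 0.559375
tan δ = Δθ·L/(v·dt) = -0.337616  →  δ = -0.3256

δ = -0.3256, a = 3.7540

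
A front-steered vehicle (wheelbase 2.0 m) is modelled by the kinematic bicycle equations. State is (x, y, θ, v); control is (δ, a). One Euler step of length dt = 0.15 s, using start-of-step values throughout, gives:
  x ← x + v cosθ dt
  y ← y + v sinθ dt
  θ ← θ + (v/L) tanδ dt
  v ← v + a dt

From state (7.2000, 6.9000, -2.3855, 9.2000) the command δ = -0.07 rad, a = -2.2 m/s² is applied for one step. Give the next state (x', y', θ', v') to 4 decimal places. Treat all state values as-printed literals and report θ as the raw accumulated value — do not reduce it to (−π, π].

(6.1960, 5.9532, -2.4339, 8.8700)

x' = 7.2000 + 9.2000·cos(-2.3855)·0.15 = 6.1960
y' = 6.9000 + 9.2000·sin(-2.3855)·0.15 = 5.9532
θ' = -2.3855 + (9.2000/2.0)·tan(-0.07)·0.15 = -2.4339
v' = 9.2000 − 2.2000·0.15 = 8.8700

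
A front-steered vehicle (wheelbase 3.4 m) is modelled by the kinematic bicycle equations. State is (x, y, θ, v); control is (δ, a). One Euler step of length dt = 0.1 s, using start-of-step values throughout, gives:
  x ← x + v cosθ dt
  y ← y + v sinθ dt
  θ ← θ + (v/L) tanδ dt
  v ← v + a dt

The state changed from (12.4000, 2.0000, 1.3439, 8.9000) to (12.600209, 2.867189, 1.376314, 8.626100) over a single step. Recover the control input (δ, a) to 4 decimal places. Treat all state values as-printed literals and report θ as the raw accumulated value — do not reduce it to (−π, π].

a = (v'−v)/dt = (-0.273900)/0.1 = -2.7390
Δθ = θ'−θ = 0.032414;  (v·dt/L) = 8.9000·0.1/3.4 = 0.261765
tan δ = Δθ·L/(v·dt) = 0.123829  →  δ = 0.1232

δ = 0.1232, a = -2.7390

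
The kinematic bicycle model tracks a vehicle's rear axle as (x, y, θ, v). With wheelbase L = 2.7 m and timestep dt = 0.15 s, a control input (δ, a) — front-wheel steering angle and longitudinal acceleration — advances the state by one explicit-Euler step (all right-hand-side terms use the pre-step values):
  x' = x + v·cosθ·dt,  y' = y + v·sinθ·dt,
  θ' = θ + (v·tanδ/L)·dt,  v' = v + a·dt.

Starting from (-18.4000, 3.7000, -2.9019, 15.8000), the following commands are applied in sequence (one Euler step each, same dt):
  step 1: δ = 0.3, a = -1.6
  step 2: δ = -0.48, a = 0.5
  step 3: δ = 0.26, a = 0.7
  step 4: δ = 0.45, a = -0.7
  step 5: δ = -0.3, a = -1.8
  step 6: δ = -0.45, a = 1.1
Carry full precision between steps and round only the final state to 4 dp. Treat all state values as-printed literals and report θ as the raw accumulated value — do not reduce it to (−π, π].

(-31.1903, -1.3592, -3.1080, 15.5300)

after step 1 (δ=0.3, a=-1.6): (-20.702244, 3.137352, -2.630372, 15.560000)
after step 2 (δ=-0.48, a=0.5): (-22.737837, 1.995460, -3.080411, 15.635000)
after step 3 (δ=0.26, a=0.7): (-25.078699, 1.852062, -2.849341, 15.740000)
after step 4 (δ=0.45, a=-0.7): (-27.339587, 1.171838, -2.426937, 15.635000)
after step 5 (δ=-0.3, a=-1.8): (-29.110998, -0.365140, -2.695629, 15.365000)
after step 6 (δ=-0.45, a=1.1): (-31.190333, -1.359241, -3.107971, 15.530000)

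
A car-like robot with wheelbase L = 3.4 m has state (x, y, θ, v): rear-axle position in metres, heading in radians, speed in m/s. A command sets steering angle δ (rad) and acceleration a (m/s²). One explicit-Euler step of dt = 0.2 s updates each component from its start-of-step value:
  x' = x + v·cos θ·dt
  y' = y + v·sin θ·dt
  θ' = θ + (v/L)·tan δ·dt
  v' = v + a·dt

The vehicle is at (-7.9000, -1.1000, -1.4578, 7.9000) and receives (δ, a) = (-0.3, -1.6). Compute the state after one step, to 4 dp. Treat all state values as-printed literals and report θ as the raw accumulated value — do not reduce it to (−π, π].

(-7.7218, -2.6699, -1.6016, 7.5800)

x' = -7.9000 + 7.9000·cos(-1.4578)·0.2 = -7.7218
y' = -1.1000 + 7.9000·sin(-1.4578)·0.2 = -2.6699
θ' = -1.4578 + (7.9000/3.4)·tan(-0.3)·0.2 = -1.6016
v' = 7.9000 − 1.6000·0.2 = 7.5800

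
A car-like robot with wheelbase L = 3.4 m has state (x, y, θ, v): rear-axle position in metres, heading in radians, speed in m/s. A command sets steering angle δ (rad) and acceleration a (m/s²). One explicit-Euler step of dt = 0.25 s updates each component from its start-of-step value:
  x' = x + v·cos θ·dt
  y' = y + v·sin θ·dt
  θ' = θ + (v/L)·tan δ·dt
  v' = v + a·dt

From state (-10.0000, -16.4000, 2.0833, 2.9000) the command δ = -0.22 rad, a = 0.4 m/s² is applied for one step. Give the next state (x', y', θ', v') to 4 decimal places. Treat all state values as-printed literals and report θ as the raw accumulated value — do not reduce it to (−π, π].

x' = -10.0000 + 2.9000·cos(2.0833)·0.25 = -10.3555
y' = -16.4000 + 2.9000·sin(2.0833)·0.25 = -15.7681
θ' = 2.0833 + (2.9000/3.4)·tan(-0.22)·0.25 = 2.0356
v' = 2.9000 + 0.4000·0.25 = 3.0000

(-10.3555, -15.7681, 2.0356, 3.0000)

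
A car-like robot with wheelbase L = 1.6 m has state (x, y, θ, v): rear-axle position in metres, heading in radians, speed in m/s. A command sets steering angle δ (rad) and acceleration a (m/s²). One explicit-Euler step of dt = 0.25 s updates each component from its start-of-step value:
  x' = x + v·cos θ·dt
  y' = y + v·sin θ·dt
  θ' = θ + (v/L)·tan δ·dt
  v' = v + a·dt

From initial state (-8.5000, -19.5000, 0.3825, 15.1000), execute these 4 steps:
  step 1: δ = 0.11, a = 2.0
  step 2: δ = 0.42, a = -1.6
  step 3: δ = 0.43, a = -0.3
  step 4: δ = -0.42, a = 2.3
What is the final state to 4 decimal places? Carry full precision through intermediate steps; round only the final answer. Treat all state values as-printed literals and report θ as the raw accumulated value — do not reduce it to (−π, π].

(-6.0736, -10.8091, 1.7655, 15.7000)

after step 1 (δ=0.11, a=2.0): (-4.997803, -18.091015, 0.643083, 15.600000)
after step 2 (δ=0.42, a=-1.6): (-1.876825, -15.752320, 1.731604, 15.200000)
after step 3 (δ=0.43, a=-0.3): (-2.485263, -12.001346, 2.820829, 15.125000)
after step 4 (δ=-0.42, a=2.3): (-6.073649, -10.809149, 1.765452, 15.700000)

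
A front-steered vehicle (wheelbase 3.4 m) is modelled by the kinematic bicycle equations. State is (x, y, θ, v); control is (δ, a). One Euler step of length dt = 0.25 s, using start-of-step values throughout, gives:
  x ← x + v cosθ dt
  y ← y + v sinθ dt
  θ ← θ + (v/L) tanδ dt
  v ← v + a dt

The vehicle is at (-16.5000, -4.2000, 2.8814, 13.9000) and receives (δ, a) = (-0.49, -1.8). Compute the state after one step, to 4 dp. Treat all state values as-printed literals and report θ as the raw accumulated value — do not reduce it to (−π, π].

x' = -16.5000 + 13.9000·cos(2.8814)·0.25 = -19.8580
y' = -4.2000 + 13.9000·sin(2.8814)·0.25 = -3.3060
θ' = 2.8814 + (13.9000/3.4)·tan(-0.49)·0.25 = 2.3362
v' = 13.9000 − 1.8000·0.25 = 13.4500

(-19.8580, -3.3060, 2.3362, 13.4500)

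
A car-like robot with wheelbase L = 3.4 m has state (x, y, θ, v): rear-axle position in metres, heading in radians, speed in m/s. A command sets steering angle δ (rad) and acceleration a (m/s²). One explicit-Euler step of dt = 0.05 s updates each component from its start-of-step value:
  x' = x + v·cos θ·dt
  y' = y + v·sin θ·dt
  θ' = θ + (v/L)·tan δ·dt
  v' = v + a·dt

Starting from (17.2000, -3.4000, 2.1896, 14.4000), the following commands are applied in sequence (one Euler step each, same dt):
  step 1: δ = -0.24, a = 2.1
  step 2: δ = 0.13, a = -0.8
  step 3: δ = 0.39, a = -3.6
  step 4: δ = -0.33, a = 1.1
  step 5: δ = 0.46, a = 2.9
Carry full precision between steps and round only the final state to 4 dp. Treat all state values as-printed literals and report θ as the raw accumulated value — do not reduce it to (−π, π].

after step 1 (δ=-0.24, a=2.1): (16.782356, -2.813507, 2.137778, 14.505000)
after step 2 (δ=0.13, a=-0.8): (16.392833, -2.201740, 2.165665, 14.465000)
after step 3 (δ=0.39, a=-3.6): (15.987524, -1.602729, 2.253105, 14.285000)
after step 4 (δ=-0.33, a=1.1): (15.537127, -1.048386, 2.181149, 14.340000)
after step 5 (δ=0.46, a=2.9): (15.126174, -0.460843, 2.285631, 14.485000)

(15.1262, -0.4608, 2.2856, 14.4850)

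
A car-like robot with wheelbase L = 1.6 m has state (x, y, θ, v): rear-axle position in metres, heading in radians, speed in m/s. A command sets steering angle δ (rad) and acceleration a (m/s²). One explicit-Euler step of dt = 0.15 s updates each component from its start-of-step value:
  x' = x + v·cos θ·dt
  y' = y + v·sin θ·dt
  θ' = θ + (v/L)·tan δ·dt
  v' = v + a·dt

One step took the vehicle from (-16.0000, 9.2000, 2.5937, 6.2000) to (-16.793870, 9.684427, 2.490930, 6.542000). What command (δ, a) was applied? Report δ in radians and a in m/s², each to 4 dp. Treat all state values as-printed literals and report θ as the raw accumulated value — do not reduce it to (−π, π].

a = (v'−v)/dt = (0.342000)/0.15 = 2.2800
Δθ = θ'−θ = -0.102770;  (v·dt/L) = 6.2000·0.15/1.6 = 0.581250
tan δ = Δθ·L/(v·dt) = -0.176809  →  δ = -0.1750

δ = -0.1750, a = 2.2800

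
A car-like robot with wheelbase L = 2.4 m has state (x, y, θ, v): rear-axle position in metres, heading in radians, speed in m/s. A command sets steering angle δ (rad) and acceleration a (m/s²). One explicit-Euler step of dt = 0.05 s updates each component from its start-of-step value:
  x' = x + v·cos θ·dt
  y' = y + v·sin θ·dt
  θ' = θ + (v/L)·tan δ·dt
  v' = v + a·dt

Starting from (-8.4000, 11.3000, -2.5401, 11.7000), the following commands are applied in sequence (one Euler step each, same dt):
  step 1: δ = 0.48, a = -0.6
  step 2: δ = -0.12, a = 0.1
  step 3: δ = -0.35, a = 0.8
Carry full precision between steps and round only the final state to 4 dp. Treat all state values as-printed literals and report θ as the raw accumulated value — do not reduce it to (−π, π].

after step 1 (δ=0.48, a=-0.6): (-8.882328, 10.968964, -2.413201, 11.670000)
after step 2 (δ=-0.12, a=0.1): (-9.317762, 10.580545, -2.442517, 11.675000)
after step 3 (δ=-0.35, a=0.8): (-9.764586, 10.204896, -2.531303, 11.715000)

(-9.7646, 10.2049, -2.5313, 11.7150)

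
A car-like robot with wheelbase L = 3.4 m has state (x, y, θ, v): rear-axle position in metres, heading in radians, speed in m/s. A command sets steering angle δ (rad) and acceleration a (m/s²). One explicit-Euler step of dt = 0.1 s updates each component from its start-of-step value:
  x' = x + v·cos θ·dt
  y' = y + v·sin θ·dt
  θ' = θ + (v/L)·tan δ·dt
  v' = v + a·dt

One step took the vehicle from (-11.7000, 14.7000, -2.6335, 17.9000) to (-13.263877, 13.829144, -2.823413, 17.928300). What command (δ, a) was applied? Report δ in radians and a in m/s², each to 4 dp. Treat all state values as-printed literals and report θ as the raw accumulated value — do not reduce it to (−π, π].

a = (v'−v)/dt = (0.028300)/0.1 = 0.2830
Δθ = θ'−θ = -0.189913;  (v·dt/L) = 17.9000·0.1/3.4 = 0.526471
tan δ = Δθ·L/(v·dt) = -0.360729  →  δ = -0.3462

δ = -0.3462, a = 0.2830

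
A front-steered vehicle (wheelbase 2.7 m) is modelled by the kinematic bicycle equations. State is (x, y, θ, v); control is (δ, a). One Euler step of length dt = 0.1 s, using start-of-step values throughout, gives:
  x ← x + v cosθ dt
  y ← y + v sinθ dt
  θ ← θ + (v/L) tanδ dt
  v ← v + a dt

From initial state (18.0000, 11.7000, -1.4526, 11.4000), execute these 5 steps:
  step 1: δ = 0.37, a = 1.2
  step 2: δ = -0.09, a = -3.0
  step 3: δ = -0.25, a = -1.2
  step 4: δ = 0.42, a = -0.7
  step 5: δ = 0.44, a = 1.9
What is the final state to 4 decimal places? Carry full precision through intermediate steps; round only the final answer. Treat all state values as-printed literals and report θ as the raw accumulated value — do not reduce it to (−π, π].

(19.2254, 6.2263, -1.0575, 11.2200)

after step 1 (δ=0.37, a=1.2): (18.134430, 10.567954, -1.288836, 11.520000)
after step 2 (δ=-0.09, a=-3.0): (18.454962, 9.461444, -1.327340, 11.220000)
after step 3 (δ=-0.25, a=-1.2): (18.725430, 8.372532, -1.433448, 11.100000)
after step 4 (δ=0.42, a=-0.7): (18.877408, 7.272985, -1.249857, 11.030000)
after step 5 (δ=0.44, a=1.9): (19.225358, 6.226304, -1.057535, 11.220000)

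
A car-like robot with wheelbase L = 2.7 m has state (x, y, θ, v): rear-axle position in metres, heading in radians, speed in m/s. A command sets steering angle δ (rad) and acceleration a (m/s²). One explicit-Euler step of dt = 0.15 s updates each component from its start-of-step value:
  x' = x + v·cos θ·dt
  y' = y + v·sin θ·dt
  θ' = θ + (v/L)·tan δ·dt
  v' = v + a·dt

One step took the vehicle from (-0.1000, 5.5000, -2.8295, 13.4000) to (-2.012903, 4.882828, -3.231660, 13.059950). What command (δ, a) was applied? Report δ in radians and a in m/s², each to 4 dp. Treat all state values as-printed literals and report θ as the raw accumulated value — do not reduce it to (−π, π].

a = (v'−v)/dt = (-0.340050)/0.15 = -2.2670
Δθ = θ'−θ = -0.402160;  (v·dt/L) = 13.4000·0.15/2.7 = 0.744444
tan δ = Δθ·L/(v·dt) = -0.540215  →  δ = -0.4953

δ = -0.4953, a = -2.2670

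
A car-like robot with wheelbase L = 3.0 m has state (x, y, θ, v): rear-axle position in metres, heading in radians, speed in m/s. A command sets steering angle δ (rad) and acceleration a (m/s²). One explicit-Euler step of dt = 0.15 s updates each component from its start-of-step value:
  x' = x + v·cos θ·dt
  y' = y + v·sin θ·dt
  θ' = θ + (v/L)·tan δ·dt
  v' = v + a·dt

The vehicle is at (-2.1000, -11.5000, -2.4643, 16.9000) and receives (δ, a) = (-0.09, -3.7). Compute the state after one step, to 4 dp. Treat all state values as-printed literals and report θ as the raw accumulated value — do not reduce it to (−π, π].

(-4.0755, -13.0886, -2.5406, 16.3450)

x' = -2.1000 + 16.9000·cos(-2.4643)·0.15 = -4.0755
y' = -11.5000 + 16.9000·sin(-2.4643)·0.15 = -13.0886
θ' = -2.4643 + (16.9000/3.0)·tan(-0.09)·0.15 = -2.5406
v' = 16.9000 − 3.7000·0.15 = 16.3450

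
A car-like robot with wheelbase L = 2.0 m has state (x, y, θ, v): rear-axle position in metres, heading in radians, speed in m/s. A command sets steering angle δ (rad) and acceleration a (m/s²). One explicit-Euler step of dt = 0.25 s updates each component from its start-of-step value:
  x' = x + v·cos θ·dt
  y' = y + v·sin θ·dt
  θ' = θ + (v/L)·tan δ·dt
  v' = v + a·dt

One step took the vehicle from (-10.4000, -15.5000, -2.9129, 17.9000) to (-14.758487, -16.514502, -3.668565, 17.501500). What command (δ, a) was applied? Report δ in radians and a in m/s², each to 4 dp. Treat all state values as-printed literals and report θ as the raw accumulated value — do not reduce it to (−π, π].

a = (v'−v)/dt = (-0.398500)/0.25 = -1.5940
Δθ = θ'−θ = -0.755665;  (v·dt/L) = 17.9000·0.25/2.0 = 2.237500
tan δ = Δθ·L/(v·dt) = -0.337727  →  δ = -0.3257

δ = -0.3257, a = -1.5940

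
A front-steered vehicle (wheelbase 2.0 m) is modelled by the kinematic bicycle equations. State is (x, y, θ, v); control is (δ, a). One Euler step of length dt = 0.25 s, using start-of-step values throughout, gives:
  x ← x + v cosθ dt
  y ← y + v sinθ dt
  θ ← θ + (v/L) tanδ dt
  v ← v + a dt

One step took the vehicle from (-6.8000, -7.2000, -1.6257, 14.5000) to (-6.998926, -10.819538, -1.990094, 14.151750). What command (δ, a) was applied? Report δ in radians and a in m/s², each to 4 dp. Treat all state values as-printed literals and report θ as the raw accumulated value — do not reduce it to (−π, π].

δ = -0.1984, a = -1.3930

a = (v'−v)/dt = (-0.348250)/0.25 = -1.3930
Δθ = θ'−θ = -0.364394;  (v·dt/L) = 14.5000·0.25/2.0 = 1.812500
tan δ = Δθ·L/(v·dt) = -0.201045  →  δ = -0.1984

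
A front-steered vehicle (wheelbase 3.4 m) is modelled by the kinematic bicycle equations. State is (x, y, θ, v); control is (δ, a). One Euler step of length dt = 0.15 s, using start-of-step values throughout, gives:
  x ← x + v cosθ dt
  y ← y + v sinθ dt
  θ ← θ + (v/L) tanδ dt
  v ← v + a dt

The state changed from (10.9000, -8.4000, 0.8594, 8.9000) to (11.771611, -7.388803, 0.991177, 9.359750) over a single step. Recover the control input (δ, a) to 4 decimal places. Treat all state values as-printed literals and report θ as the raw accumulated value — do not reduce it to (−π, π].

a = (v'−v)/dt = (0.459750)/0.15 = 3.0650
Δθ = θ'−θ = 0.131777;  (v·dt/L) = 8.9000·0.15/3.4 = 0.392647
tan δ = Δθ·L/(v·dt) = 0.335612  →  δ = 0.3238

δ = 0.3238, a = 3.0650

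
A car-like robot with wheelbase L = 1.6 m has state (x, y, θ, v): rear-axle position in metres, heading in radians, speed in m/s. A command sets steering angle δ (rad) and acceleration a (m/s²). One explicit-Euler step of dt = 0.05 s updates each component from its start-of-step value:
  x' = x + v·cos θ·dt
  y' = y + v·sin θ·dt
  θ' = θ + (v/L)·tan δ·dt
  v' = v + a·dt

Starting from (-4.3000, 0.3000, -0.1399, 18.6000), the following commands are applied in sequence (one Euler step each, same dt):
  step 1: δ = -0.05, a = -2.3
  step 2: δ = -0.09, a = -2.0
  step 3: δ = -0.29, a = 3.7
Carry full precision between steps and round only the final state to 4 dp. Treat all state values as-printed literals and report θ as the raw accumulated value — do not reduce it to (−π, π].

(-1.5711, -0.1867, -0.3926, 18.5700)

after step 1 (δ=-0.05, a=-2.3): (-3.379086, 0.170317, -0.168987, 18.485000)
after step 2 (δ=-0.09, a=-2.0): (-2.468001, 0.014873, -0.221117, 18.385000)
after step 3 (δ=-0.29, a=3.7): (-1.571132, -0.186736, -0.392564, 18.570000)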